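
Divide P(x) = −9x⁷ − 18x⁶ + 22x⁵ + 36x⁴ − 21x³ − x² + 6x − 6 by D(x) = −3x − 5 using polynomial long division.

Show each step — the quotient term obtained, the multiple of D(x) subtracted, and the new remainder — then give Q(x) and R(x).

Step 1: lead(−9x⁷ − 18x⁶ + 22x⁵ + 36x⁴ − 21x³ − x² + 6x − 6) ÷ lead(D) = −9x⁷ ÷ −3x = 3x⁶. Subtract (3x⁶)·D = −9x⁷ − 15x⁶. Remainder: −3x⁶ + 22x⁵ + 36x⁴ − 21x³ − x² + 6x − 6.
Step 2: lead(−3x⁶ + 22x⁵ + 36x⁴ − 21x³ − x² + 6x − 6) ÷ lead(D) = −3x⁶ ÷ −3x = x⁵. Subtract (x⁵)·D = −3x⁶ − 5x⁵. Remainder: 27x⁵ + 36x⁴ − 21x³ − x² + 6x − 6.
Step 3: lead(27x⁵ + 36x⁴ − 21x³ − x² + 6x − 6) ÷ lead(D) = 27x⁵ ÷ −3x = −9x⁴. Subtract (−9x⁴)·D = 27x⁵ + 45x⁴. Remainder: −9x⁴ − 21x³ − x² + 6x − 6.
Step 4: lead(−9x⁴ − 21x³ − x² + 6x − 6) ÷ lead(D) = −9x⁴ ÷ −3x = 3x³. Subtract (3x³)·D = −9x⁴ − 15x³. Remainder: −6x³ − x² + 6x − 6.
Step 5: lead(−6x³ − x² + 6x − 6) ÷ lead(D) = −6x³ ÷ −3x = 2x². Subtract (2x²)·D = −6x³ − 10x². Remainder: 9x² + 6x − 6.
Step 6: lead(9x² + 6x − 6) ÷ lead(D) = 9x² ÷ −3x = −3x. Subtract (−3x)·D = 9x² + 15x. Remainder: −9x − 6.
Step 7: lead(−9x − 6) ÷ lead(D) = −9x ÷ −3x = 3. Subtract (3)·D = −9x − 15. Remainder: 9.

Q(x) = 3x⁶ + x⁵ − 9x⁴ + 3x³ + 2x² − 3x + 3; R(x) = 9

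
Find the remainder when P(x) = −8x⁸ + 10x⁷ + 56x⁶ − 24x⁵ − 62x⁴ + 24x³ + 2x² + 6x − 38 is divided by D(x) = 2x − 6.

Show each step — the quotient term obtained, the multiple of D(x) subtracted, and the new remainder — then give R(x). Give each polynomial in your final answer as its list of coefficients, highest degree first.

Step 1: lead(−8x⁸ + 10x⁷ + 56x⁶ − 24x⁵ − 62x⁴ + 24x³ + 2x² + 6x − 38) ÷ lead(D) = −8x⁸ ÷ 2x = −4x⁷. Subtract (−4x⁷)·D = −8x⁸ + 24x⁷. Remainder: −14x⁷ + 56x⁶ − 24x⁵ − 62x⁴ + 24x³ + 2x² + 6x − 38.
Step 2: lead(−14x⁷ + 56x⁶ − 24x⁵ − 62x⁴ + 24x³ + 2x² + 6x − 38) ÷ lead(D) = −14x⁷ ÷ 2x = −7x⁶. Subtract (−7x⁶)·D = −14x⁷ + 42x⁶. Remainder: 14x⁶ − 24x⁵ − 62x⁴ + 24x³ + 2x² + 6x − 38.
Step 3: lead(14x⁶ − 24x⁵ − 62x⁴ + 24x³ + 2x² + 6x − 38) ÷ lead(D) = 14x⁶ ÷ 2x = 7x⁵. Subtract (7x⁵)·D = 14x⁶ − 42x⁵. Remainder: 18x⁵ − 62x⁴ + 24x³ + 2x² + 6x − 38.
Step 4: lead(18x⁵ − 62x⁴ + 24x³ + 2x² + 6x − 38) ÷ lead(D) = 18x⁵ ÷ 2x = 9x⁴. Subtract (9x⁴)·D = 18x⁵ − 54x⁴. Remainder: −8x⁴ + 24x³ + 2x² + 6x − 38.
Step 5: lead(−8x⁴ + 24x³ + 2x² + 6x − 38) ÷ lead(D) = −8x⁴ ÷ 2x = −4x³. Subtract (−4x³)·D = −8x⁴ + 24x³. Remainder: 2x² + 6x − 38.
Step 6: lead(2x² + 6x − 38) ÷ lead(D) = 2x² ÷ 2x = x. Subtract (x)·D = 2x² − 6x. Remainder: 12x − 38.
Step 7: lead(12x − 38) ÷ lead(D) = 12x ÷ 2x = 6. Subtract (6)·D = 12x − 36. Remainder: −2.

R = [-2]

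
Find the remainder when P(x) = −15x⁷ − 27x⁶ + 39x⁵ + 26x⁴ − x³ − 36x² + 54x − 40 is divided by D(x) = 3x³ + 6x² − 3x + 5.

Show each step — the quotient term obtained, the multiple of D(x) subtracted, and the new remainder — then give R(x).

Step 1: lead(−15x⁷ − 27x⁶ + 39x⁵ + 26x⁴ − x³ − 36x² + 54x − 40) ÷ lead(D) = −15x⁷ ÷ 3x³ = −5x⁴. Subtract (−5x⁴)·D = −15x⁷ − 30x⁶ + 15x⁵ − 25x⁴. Remainder: 3x⁶ + 24x⁵ + 51x⁴ − x³ − 36x² + 54x − 40.
Step 2: lead(3x⁶ + 24x⁵ + 51x⁴ − x³ − 36x² + 54x − 40) ÷ lead(D) = 3x⁶ ÷ 3x³ = x³. Subtract (x³)·D = 3x⁶ + 6x⁵ − 3x⁴ + 5x³. Remainder: 18x⁵ + 54x⁴ − 6x³ − 36x² + 54x − 40.
Step 3: lead(18x⁵ + 54x⁴ − 6x³ − 36x² + 54x − 40) ÷ lead(D) = 18x⁵ ÷ 3x³ = 6x². Subtract (6x²)·D = 18x⁵ + 36x⁴ − 18x³ + 30x². Remainder: 18x⁴ + 12x³ − 66x² + 54x − 40.
Step 4: lead(18x⁴ + 12x³ − 66x² + 54x − 40) ÷ lead(D) = 18x⁴ ÷ 3x³ = 6x. Subtract (6x)·D = 18x⁴ + 36x³ − 18x² + 30x. Remainder: −24x³ − 48x² + 24x − 40.
Step 5: lead(−24x³ − 48x² + 24x − 40) ÷ lead(D) = −24x³ ÷ 3x³ = −8. Subtract (−8)·D = −24x³ − 48x² + 24x − 40. Remainder: 0.

R(x) = 0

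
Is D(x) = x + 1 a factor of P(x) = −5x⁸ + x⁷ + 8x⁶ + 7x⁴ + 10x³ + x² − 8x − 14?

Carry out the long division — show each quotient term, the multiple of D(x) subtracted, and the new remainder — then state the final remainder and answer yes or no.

R(x) = −6, so D(x) is not a factor of P(x). no

Step 1: lead(−5x⁸ + x⁷ + 8x⁶ + 7x⁴ + 10x³ + x² − 8x − 14) ÷ lead(D) = −5x⁸ ÷ x = −5x⁷. Subtract (−5x⁷)·D = −5x⁸ − 5x⁷. Remainder: 6x⁷ + 8x⁶ + 7x⁴ + 10x³ + x² − 8x − 14.
Step 2: lead(6x⁷ + 8x⁶ + 7x⁴ + 10x³ + x² − 8x − 14) ÷ lead(D) = 6x⁷ ÷ x = 6x⁶. Subtract (6x⁶)·D = 6x⁷ + 6x⁶. Remainder: 2x⁶ + 7x⁴ + 10x³ + x² − 8x − 14.
Step 3: lead(2x⁶ + 7x⁴ + 10x³ + x² − 8x − 14) ÷ lead(D) = 2x⁶ ÷ x = 2x⁵. Subtract (2x⁵)·D = 2x⁶ + 2x⁵. Remainder: −2x⁵ + 7x⁴ + 10x³ + x² − 8x − 14.
Step 4: lead(−2x⁵ + 7x⁴ + 10x³ + x² − 8x − 14) ÷ lead(D) = −2x⁵ ÷ x = −2x⁴. Subtract (−2x⁴)·D = −2x⁵ − 2x⁴. Remainder: 9x⁴ + 10x³ + x² − 8x − 14.
Step 5: lead(9x⁴ + 10x³ + x² − 8x − 14) ÷ lead(D) = 9x⁴ ÷ x = 9x³. Subtract (9x³)·D = 9x⁴ + 9x³. Remainder: x³ + x² − 8x − 14.
Step 6: lead(x³ + x² − 8x − 14) ÷ lead(D) = x³ ÷ x = x². Subtract (x²)·D = x³ + x². Remainder: −8x − 14.
Step 7: lead(−8x − 14) ÷ lead(D) = −8x ÷ x = −8. Subtract (−8)·D = −8x − 8. Remainder: −6.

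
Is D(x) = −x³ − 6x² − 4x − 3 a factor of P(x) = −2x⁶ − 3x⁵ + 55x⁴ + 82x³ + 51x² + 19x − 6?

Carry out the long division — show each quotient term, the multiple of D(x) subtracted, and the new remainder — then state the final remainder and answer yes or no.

R(x) = 0, so D(x) is a factor of P(x). yes

Step 1: lead(−2x⁶ − 3x⁵ + 55x⁴ + 82x³ + 51x² + 19x − 6) ÷ lead(D) = −2x⁶ ÷ −x³ = 2x³. Subtract (2x³)·D = −2x⁶ − 12x⁵ − 8x⁴ − 6x³. Remainder: 9x⁵ + 63x⁴ + 88x³ + 51x² + 19x − 6.
Step 2: lead(9x⁵ + 63x⁴ + 88x³ + 51x² + 19x − 6) ÷ lead(D) = 9x⁵ ÷ −x³ = −9x². Subtract (−9x²)·D = 9x⁵ + 54x⁴ + 36x³ + 27x². Remainder: 9x⁴ + 52x³ + 24x² + 19x − 6.
Step 3: lead(9x⁴ + 52x³ + 24x² + 19x − 6) ÷ lead(D) = 9x⁴ ÷ −x³ = −9x. Subtract (−9x)·D = 9x⁴ + 54x³ + 36x² + 27x. Remainder: −2x³ − 12x² − 8x − 6.
Step 4: lead(−2x³ − 12x² − 8x − 6) ÷ lead(D) = −2x³ ÷ −x³ = 2. Subtract (2)·D = −2x³ − 12x² − 8x − 6. Remainder: 0.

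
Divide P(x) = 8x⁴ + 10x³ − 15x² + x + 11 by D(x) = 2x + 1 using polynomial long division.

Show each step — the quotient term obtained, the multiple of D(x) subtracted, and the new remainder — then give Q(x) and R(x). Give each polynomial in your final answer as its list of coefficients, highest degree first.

Step 1: lead(8x⁴ + 10x³ − 15x² + x + 11) ÷ lead(D) = 8x⁴ ÷ 2x = 4x³. Subtract (4x³)·D = 8x⁴ + 4x³. Remainder: 6x³ − 15x² + x + 11.
Step 2: lead(6x³ − 15x² + x + 11) ÷ lead(D) = 6x³ ÷ 2x = 3x². Subtract (3x²)·D = 6x³ + 3x². Remainder: −18x² + x + 11.
Step 3: lead(−18x² + x + 11) ÷ lead(D) = −18x² ÷ 2x = −9x. Subtract (−9x)·D = −18x² − 9x. Remainder: 10x + 11.
Step 4: lead(10x + 11) ÷ lead(D) = 10x ÷ 2x = 5. Subtract (5)·D = 10x + 5. Remainder: 6.

Q = [4, 3, -9, 5]; R = [6]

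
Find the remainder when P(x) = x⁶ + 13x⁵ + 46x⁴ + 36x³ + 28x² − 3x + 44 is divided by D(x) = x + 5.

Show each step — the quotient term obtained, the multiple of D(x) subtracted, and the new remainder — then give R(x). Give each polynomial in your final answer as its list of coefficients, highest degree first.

R = [9]

Step 1: lead(x⁶ + 13x⁵ + 46x⁴ + 36x³ + 28x² − 3x + 44) ÷ lead(D) = x⁶ ÷ x = x⁵. Subtract (x⁵)·D = x⁶ + 5x⁵. Remainder: 8x⁵ + 46x⁴ + 36x³ + 28x² − 3x + 44.
Step 2: lead(8x⁵ + 46x⁴ + 36x³ + 28x² − 3x + 44) ÷ lead(D) = 8x⁵ ÷ x = 8x⁴. Subtract (8x⁴)·D = 8x⁵ + 40x⁴. Remainder: 6x⁴ + 36x³ + 28x² − 3x + 44.
Step 3: lead(6x⁴ + 36x³ + 28x² − 3x + 44) ÷ lead(D) = 6x⁴ ÷ x = 6x³. Subtract (6x³)·D = 6x⁴ + 30x³. Remainder: 6x³ + 28x² − 3x + 44.
Step 4: lead(6x³ + 28x² − 3x + 44) ÷ lead(D) = 6x³ ÷ x = 6x². Subtract (6x²)·D = 6x³ + 30x². Remainder: −2x² − 3x + 44.
Step 5: lead(−2x² − 3x + 44) ÷ lead(D) = −2x² ÷ x = −2x. Subtract (−2x)·D = −2x² − 10x. Remainder: 7x + 44.
Step 6: lead(7x + 44) ÷ lead(D) = 7x ÷ x = 7. Subtract (7)·D = 7x + 35. Remainder: 9.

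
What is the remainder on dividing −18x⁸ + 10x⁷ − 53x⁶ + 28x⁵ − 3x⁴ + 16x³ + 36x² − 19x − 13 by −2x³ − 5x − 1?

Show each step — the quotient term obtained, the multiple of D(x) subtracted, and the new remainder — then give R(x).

Step 1: lead(−18x⁸ + 10x⁷ − 53x⁶ + 28x⁵ − 3x⁴ + 16x³ + 36x² − 19x − 13) ÷ lead(D) = −18x⁸ ÷ −2x³ = 9x⁵. Subtract (9x⁵)·D = −18x⁸ − 45x⁶ − 9x⁵. Remainder: 10x⁷ − 8x⁶ + 37x⁵ − 3x⁴ + 16x³ + 36x² − 19x − 13.
Step 2: lead(10x⁷ − 8x⁶ + 37x⁵ − 3x⁴ + 16x³ + 36x² − 19x − 13) ÷ lead(D) = 10x⁷ ÷ −2x³ = −5x⁴. Subtract (−5x⁴)·D = 10x⁷ + 25x⁵ + 5x⁴. Remainder: −8x⁶ + 12x⁵ − 8x⁴ + 16x³ + 36x² − 19x − 13.
Step 3: lead(−8x⁶ + 12x⁵ − 8x⁴ + 16x³ + 36x² − 19x − 13) ÷ lead(D) = −8x⁶ ÷ −2x³ = 4x³. Subtract (4x³)·D = −8x⁶ − 20x⁴ − 4x³. Remainder: 12x⁵ + 12x⁴ + 20x³ + 36x² − 19x − 13.
Step 4: lead(12x⁵ + 12x⁴ + 20x³ + 36x² − 19x − 13) ÷ lead(D) = 12x⁵ ÷ −2x³ = −6x². Subtract (−6x²)·D = 12x⁵ + 30x³ + 6x². Remainder: 12x⁴ − 10x³ + 30x² − 19x − 13.
Step 5: lead(12x⁴ − 10x³ + 30x² − 19x − 13) ÷ lead(D) = 12x⁴ ÷ −2x³ = −6x. Subtract (−6x)·D = 12x⁴ + 30x² + 6x. Remainder: −10x³ − 25x − 13.
Step 6: lead(−10x³ − 25x − 13) ÷ lead(D) = −10x³ ÷ −2x³ = 5. Subtract (5)·D = −10x³ − 25x − 5. Remainder: −8.

R(x) = −8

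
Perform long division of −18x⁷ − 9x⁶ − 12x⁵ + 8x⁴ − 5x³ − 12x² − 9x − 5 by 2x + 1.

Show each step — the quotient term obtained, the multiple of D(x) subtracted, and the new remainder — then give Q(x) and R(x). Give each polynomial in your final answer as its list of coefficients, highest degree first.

Step 1: lead(−18x⁷ − 9x⁶ − 12x⁵ + 8x⁴ − 5x³ − 12x² − 9x − 5) ÷ lead(D) = −18x⁷ ÷ 2x = −9x⁶. Subtract (−9x⁶)·D = −18x⁷ − 9x⁶. Remainder: −12x⁵ + 8x⁴ − 5x³ − 12x² − 9x − 5.
Step 2: lead(−12x⁵ + 8x⁴ − 5x³ − 12x² − 9x − 5) ÷ lead(D) = −12x⁵ ÷ 2x = −6x⁴. Subtract (−6x⁴)·D = −12x⁵ − 6x⁴. Remainder: 14x⁴ − 5x³ − 12x² − 9x − 5.
Step 3: lead(14x⁴ − 5x³ − 12x² − 9x − 5) ÷ lead(D) = 14x⁴ ÷ 2x = 7x³. Subtract (7x³)·D = 14x⁴ + 7x³. Remainder: −12x³ − 12x² − 9x − 5.
Step 4: lead(−12x³ − 12x² − 9x − 5) ÷ lead(D) = −12x³ ÷ 2x = −6x². Subtract (−6x²)·D = −12x³ − 6x². Remainder: −6x² − 9x − 5.
Step 5: lead(−6x² − 9x − 5) ÷ lead(D) = −6x² ÷ 2x = −3x. Subtract (−3x)·D = −6x² − 3x. Remainder: −6x − 5.
Step 6: lead(−6x − 5) ÷ lead(D) = −6x ÷ 2x = −3. Subtract (−3)·D = −6x − 3. Remainder: −2.

Q = [-9, 0, -6, 7, -6, -3, -3]; R = [-2]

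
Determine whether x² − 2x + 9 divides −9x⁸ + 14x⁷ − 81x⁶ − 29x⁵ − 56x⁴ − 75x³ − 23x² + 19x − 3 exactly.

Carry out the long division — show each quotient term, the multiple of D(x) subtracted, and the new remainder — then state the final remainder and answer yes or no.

Step 1: lead(−9x⁸ + 14x⁷ − 81x⁶ − 29x⁵ − 56x⁴ − 75x³ − 23x² + 19x − 3) ÷ lead(D) = −9x⁸ ÷ x² = −9x⁶. Subtract (−9x⁶)·D = −9x⁸ + 18x⁷ − 81x⁶. Remainder: −4x⁷ − 29x⁵ − 56x⁴ − 75x³ − 23x² + 19x − 3.
Step 2: lead(−4x⁷ − 29x⁵ − 56x⁴ − 75x³ − 23x² + 19x − 3) ÷ lead(D) = −4x⁷ ÷ x² = −4x⁵. Subtract (−4x⁵)·D = −4x⁷ + 8x⁶ − 36x⁵. Remainder: −8x⁶ + 7x⁵ − 56x⁴ − 75x³ − 23x² + 19x − 3.
Step 3: lead(−8x⁶ + 7x⁵ − 56x⁴ − 75x³ − 23x² + 19x − 3) ÷ lead(D) = −8x⁶ ÷ x² = −8x⁴. Subtract (−8x⁴)·D = −8x⁶ + 16x⁵ − 72x⁴. Remainder: −9x⁵ + 16x⁴ − 75x³ − 23x² + 19x − 3.
Step 4: lead(−9x⁵ + 16x⁴ − 75x³ − 23x² + 19x − 3) ÷ lead(D) = −9x⁵ ÷ x² = −9x³. Subtract (−9x³)·D = −9x⁵ + 18x⁴ − 81x³. Remainder: −2x⁴ + 6x³ − 23x² + 19x − 3.
Step 5: lead(−2x⁴ + 6x³ − 23x² + 19x − 3) ÷ lead(D) = −2x⁴ ÷ x² = −2x². Subtract (−2x²)·D = −2x⁴ + 4x³ − 18x². Remainder: 2x³ − 5x² + 19x − 3.
Step 6: lead(2x³ − 5x² + 19x − 3) ÷ lead(D) = 2x³ ÷ x² = 2x. Subtract (2x)·D = 2x³ − 4x² + 18x. Remainder: −x² + x − 3.
Step 7: lead(−x² + x − 3) ÷ lead(D) = −x² ÷ x² = −1. Subtract (−1)·D = −x² + 2x − 9. Remainder: −x + 6.

R(x) = −x + 6, so D(x) is not a factor of P(x). no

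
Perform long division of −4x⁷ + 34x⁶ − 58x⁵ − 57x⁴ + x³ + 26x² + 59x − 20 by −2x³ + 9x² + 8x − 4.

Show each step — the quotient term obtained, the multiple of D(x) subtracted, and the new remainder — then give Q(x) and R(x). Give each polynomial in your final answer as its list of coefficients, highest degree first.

Step 1: lead(−4x⁷ + 34x⁶ − 58x⁵ − 57x⁴ + x³ + 26x² + 59x − 20) ÷ lead(D) = −4x⁷ ÷ −2x³ = 2x⁴. Subtract (2x⁴)·D = −4x⁷ + 18x⁶ + 16x⁵ − 8x⁴. Remainder: 16x⁶ − 74x⁵ − 49x⁴ + x³ + 26x² + 59x − 20.
Step 2: lead(16x⁶ − 74x⁵ − 49x⁴ + x³ + 26x² + 59x − 20) ÷ lead(D) = 16x⁶ ÷ −2x³ = −8x³. Subtract (−8x³)·D = 16x⁶ − 72x⁵ − 64x⁴ + 32x³. Remainder: −2x⁵ + 15x⁴ − 31x³ + 26x² + 59x − 20.
Step 3: lead(−2x⁵ + 15x⁴ − 31x³ + 26x² + 59x − 20) ÷ lead(D) = −2x⁵ ÷ −2x³ = x². Subtract (x²)·D = −2x⁵ + 9x⁴ + 8x³ − 4x². Remainder: 6x⁴ − 39x³ + 30x² + 59x − 20.
Step 4: lead(6x⁴ − 39x³ + 30x² + 59x − 20) ÷ lead(D) = 6x⁴ ÷ −2x³ = −3x. Subtract (−3x)·D = 6x⁴ − 27x³ − 24x² + 12x. Remainder: −12x³ + 54x² + 47x − 20.
Step 5: lead(−12x³ + 54x² + 47x − 20) ÷ lead(D) = −12x³ ÷ −2x³ = 6. Subtract (6)·D = −12x³ + 54x² + 48x − 24. Remainder: −x + 4.

Q = [2, -8, 1, -3, 6]; R = [-1, 4]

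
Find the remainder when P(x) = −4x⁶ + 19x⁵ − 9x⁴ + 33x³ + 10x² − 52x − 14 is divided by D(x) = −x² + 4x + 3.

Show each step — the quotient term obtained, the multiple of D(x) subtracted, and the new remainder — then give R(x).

R(x) = −6x + 7

Step 1: lead(−4x⁶ + 19x⁵ − 9x⁴ + 33x³ + 10x² − 52x − 14) ÷ lead(D) = −4x⁶ ÷ −x² = 4x⁴. Subtract (4x⁴)·D = −4x⁶ + 16x⁵ + 12x⁴. Remainder: 3x⁵ − 21x⁴ + 33x³ + 10x² − 52x − 14.
Step 2: lead(3x⁵ − 21x⁴ + 33x³ + 10x² − 52x − 14) ÷ lead(D) = 3x⁵ ÷ −x² = −3x³. Subtract (−3x³)·D = 3x⁵ − 12x⁴ − 9x³. Remainder: −9x⁴ + 42x³ + 10x² − 52x − 14.
Step 3: lead(−9x⁴ + 42x³ + 10x² − 52x − 14) ÷ lead(D) = −9x⁴ ÷ −x² = 9x². Subtract (9x²)·D = −9x⁴ + 36x³ + 27x². Remainder: 6x³ − 17x² − 52x − 14.
Step 4: lead(6x³ − 17x² − 52x − 14) ÷ lead(D) = 6x³ ÷ −x² = −6x. Subtract (−6x)·D = 6x³ − 24x² − 18x. Remainder: 7x² − 34x − 14.
Step 5: lead(7x² − 34x − 14) ÷ lead(D) = 7x² ÷ −x² = −7. Subtract (−7)·D = 7x² − 28x − 21. Remainder: −6x + 7.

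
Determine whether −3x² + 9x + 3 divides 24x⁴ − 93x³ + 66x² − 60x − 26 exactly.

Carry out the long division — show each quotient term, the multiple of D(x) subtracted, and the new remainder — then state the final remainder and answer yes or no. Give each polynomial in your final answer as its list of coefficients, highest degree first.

Step 1: lead(24x⁴ − 93x³ + 66x² − 60x − 26) ÷ lead(D) = 24x⁴ ÷ −3x² = −8x². Subtract (−8x²)·D = 24x⁴ − 72x³ − 24x². Remainder: −21x³ + 90x² − 60x − 26.
Step 2: lead(−21x³ + 90x² − 60x − 26) ÷ lead(D) = −21x³ ÷ −3x² = 7x. Subtract (7x)·D = −21x³ + 63x² + 21x. Remainder: 27x² − 81x − 26.
Step 3: lead(27x² − 81x − 26) ÷ lead(D) = 27x² ÷ −3x² = −9. Subtract (−9)·D = 27x² − 81x − 27. Remainder: 1.

R = [1], so D(x) is not a factor of P(x). no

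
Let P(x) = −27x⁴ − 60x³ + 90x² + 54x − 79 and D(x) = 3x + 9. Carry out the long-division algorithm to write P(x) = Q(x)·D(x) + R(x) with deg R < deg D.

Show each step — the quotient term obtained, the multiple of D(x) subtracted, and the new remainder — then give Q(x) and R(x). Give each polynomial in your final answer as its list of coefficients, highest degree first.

Q = [-9, 7, 9, -9]; R = [2]

Step 1: lead(−27x⁴ − 60x³ + 90x² + 54x − 79) ÷ lead(D) = −27x⁴ ÷ 3x = −9x³. Subtract (−9x³)·D = −27x⁴ − 81x³. Remainder: 21x³ + 90x² + 54x − 79.
Step 2: lead(21x³ + 90x² + 54x − 79) ÷ lead(D) = 21x³ ÷ 3x = 7x². Subtract (7x²)·D = 21x³ + 63x². Remainder: 27x² + 54x − 79.
Step 3: lead(27x² + 54x − 79) ÷ lead(D) = 27x² ÷ 3x = 9x. Subtract (9x)·D = 27x² + 81x. Remainder: −27x − 79.
Step 4: lead(−27x − 79) ÷ lead(D) = −27x ÷ 3x = −9. Subtract (−9)·D = −27x − 81. Remainder: 2.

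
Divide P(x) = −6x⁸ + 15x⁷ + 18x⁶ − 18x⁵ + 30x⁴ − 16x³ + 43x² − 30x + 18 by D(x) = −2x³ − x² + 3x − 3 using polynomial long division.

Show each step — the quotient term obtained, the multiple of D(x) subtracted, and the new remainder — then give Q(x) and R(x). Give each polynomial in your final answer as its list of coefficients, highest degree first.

Step 1: lead(−6x⁸ + 15x⁷ + 18x⁶ − 18x⁵ + 30x⁴ − 16x³ + 43x² − 30x + 18) ÷ lead(D) = −6x⁸ ÷ −2x³ = 3x⁵. Subtract (3x⁵)·D = −6x⁸ − 3x⁷ + 9x⁶ − 9x⁵. Remainder: 18x⁷ + 9x⁶ − 9x⁵ + 30x⁴ − 16x³ + 43x² − 30x + 18.
Step 2: lead(18x⁷ + 9x⁶ − 9x⁵ + 30x⁴ − 16x³ + 43x² − 30x + 18) ÷ lead(D) = 18x⁷ ÷ −2x³ = −9x⁴. Subtract (−9x⁴)·D = 18x⁷ + 9x⁶ − 27x⁵ + 27x⁴. Remainder: 18x⁵ + 3x⁴ − 16x³ + 43x² − 30x + 18.
Step 3: lead(18x⁵ + 3x⁴ − 16x³ + 43x² − 30x + 18) ÷ lead(D) = 18x⁵ ÷ −2x³ = −9x². Subtract (−9x²)·D = 18x⁵ + 9x⁴ − 27x³ + 27x². Remainder: −6x⁴ + 11x³ + 16x² − 30x + 18.
Step 4: lead(−6x⁴ + 11x³ + 16x² − 30x + 18) ÷ lead(D) = −6x⁴ ÷ −2x³ = 3x. Subtract (3x)·D = −6x⁴ − 3x³ + 9x² − 9x. Remainder: 14x³ + 7x² − 21x + 18.
Step 5: lead(14x³ + 7x² − 21x + 18) ÷ lead(D) = 14x³ ÷ −2x³ = −7. Subtract (−7)·D = 14x³ + 7x² − 21x + 21. Remainder: −3.

Q = [3, -9, 0, -9, 3, -7]; R = [-3]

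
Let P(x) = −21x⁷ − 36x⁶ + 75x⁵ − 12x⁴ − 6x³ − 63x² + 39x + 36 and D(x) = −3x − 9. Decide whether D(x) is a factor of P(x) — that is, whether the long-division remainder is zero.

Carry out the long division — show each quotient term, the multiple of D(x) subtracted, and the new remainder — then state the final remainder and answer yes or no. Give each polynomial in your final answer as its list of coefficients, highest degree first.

R = [0], so D(x) is a factor of P(x). yes

Step 1: lead(−21x⁷ − 36x⁶ + 75x⁵ − 12x⁴ − 6x³ − 63x² + 39x + 36) ÷ lead(D) = −21x⁷ ÷ −3x = 7x⁶. Subtract (7x⁶)·D = −21x⁷ − 63x⁶. Remainder: 27x⁶ + 75x⁵ − 12x⁴ − 6x³ − 63x² + 39x + 36.
Step 2: lead(27x⁶ + 75x⁵ − 12x⁴ − 6x³ − 63x² + 39x + 36) ÷ lead(D) = 27x⁶ ÷ −3x = −9x⁵. Subtract (−9x⁵)·D = 27x⁶ + 81x⁵. Remainder: −6x⁵ − 12x⁴ − 6x³ − 63x² + 39x + 36.
Step 3: lead(−6x⁵ − 12x⁴ − 6x³ − 63x² + 39x + 36) ÷ lead(D) = −6x⁵ ÷ −3x = 2x⁴. Subtract (2x⁴)·D = −6x⁵ − 18x⁴. Remainder: 6x⁴ − 6x³ − 63x² + 39x + 36.
Step 4: lead(6x⁴ − 6x³ − 63x² + 39x + 36) ÷ lead(D) = 6x⁴ ÷ −3x = −2x³. Subtract (−2x³)·D = 6x⁴ + 18x³. Remainder: −24x³ − 63x² + 39x + 36.
Step 5: lead(−24x³ − 63x² + 39x + 36) ÷ lead(D) = −24x³ ÷ −3x = 8x². Subtract (8x²)·D = −24x³ − 72x². Remainder: 9x² + 39x + 36.
Step 6: lead(9x² + 39x + 36) ÷ lead(D) = 9x² ÷ −3x = −3x. Subtract (−3x)·D = 9x² + 27x. Remainder: 12x + 36.
Step 7: lead(12x + 36) ÷ lead(D) = 12x ÷ −3x = −4. Subtract (−4)·D = 12x + 36. Remainder: 0.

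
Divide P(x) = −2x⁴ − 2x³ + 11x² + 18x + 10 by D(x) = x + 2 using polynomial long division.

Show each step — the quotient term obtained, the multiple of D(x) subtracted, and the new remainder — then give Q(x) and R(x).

Q(x) = −2x³ + 2x² + 7x + 4; R(x) = 2

Step 1: lead(−2x⁴ − 2x³ + 11x² + 18x + 10) ÷ lead(D) = −2x⁴ ÷ x = −2x³. Subtract (−2x³)·D = −2x⁴ − 4x³. Remainder: 2x³ + 11x² + 18x + 10.
Step 2: lead(2x³ + 11x² + 18x + 10) ÷ lead(D) = 2x³ ÷ x = 2x². Subtract (2x²)·D = 2x³ + 4x². Remainder: 7x² + 18x + 10.
Step 3: lead(7x² + 18x + 10) ÷ lead(D) = 7x² ÷ x = 7x. Subtract (7x)·D = 7x² + 14x. Remainder: 4x + 10.
Step 4: lead(4x + 10) ÷ lead(D) = 4x ÷ x = 4. Subtract (4)·D = 4x + 8. Remainder: 2.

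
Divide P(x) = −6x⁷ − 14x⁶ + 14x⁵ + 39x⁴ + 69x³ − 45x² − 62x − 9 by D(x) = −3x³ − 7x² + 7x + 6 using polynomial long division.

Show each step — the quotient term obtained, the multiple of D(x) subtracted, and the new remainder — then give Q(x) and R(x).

Q(x) = 2x⁴ − 9x − 2; R(x) = 4x² + 6x + 3

Step 1: lead(−6x⁷ − 14x⁶ + 14x⁵ + 39x⁴ + 69x³ − 45x² − 62x − 9) ÷ lead(D) = −6x⁷ ÷ −3x³ = 2x⁴. Subtract (2x⁴)·D = −6x⁷ − 14x⁶ + 14x⁵ + 12x⁴. Remainder: 27x⁴ + 69x³ − 45x² − 62x − 9.
Step 2: lead(27x⁴ + 69x³ − 45x² − 62x − 9) ÷ lead(D) = 27x⁴ ÷ −3x³ = −9x. Subtract (−9x)·D = 27x⁴ + 63x³ − 63x² − 54x. Remainder: 6x³ + 18x² − 8x − 9.
Step 3: lead(6x³ + 18x² − 8x − 9) ÷ lead(D) = 6x³ ÷ −3x³ = −2. Subtract (−2)·D = 6x³ + 14x² − 14x − 12. Remainder: 4x² + 6x + 3.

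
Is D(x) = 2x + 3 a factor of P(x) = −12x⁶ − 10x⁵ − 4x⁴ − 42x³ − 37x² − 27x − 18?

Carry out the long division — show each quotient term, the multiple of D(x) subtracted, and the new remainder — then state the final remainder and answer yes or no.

Step 1: lead(−12x⁶ − 10x⁵ − 4x⁴ − 42x³ − 37x² − 27x − 18) ÷ lead(D) = −12x⁶ ÷ 2x = −6x⁵. Subtract (−6x⁵)·D = −12x⁶ − 18x⁵. Remainder: 8x⁵ − 4x⁴ − 42x³ − 37x² − 27x − 18.
Step 2: lead(8x⁵ − 4x⁴ − 42x³ − 37x² − 27x − 18) ÷ lead(D) = 8x⁵ ÷ 2x = 4x⁴. Subtract (4x⁴)·D = 8x⁵ + 12x⁴. Remainder: −16x⁴ − 42x³ − 37x² − 27x − 18.
Step 3: lead(−16x⁴ − 42x³ − 37x² − 27x − 18) ÷ lead(D) = −16x⁴ ÷ 2x = −8x³. Subtract (−8x³)·D = −16x⁴ − 24x³. Remainder: −18x³ − 37x² − 27x − 18.
Step 4: lead(−18x³ − 37x² − 27x − 18) ÷ lead(D) = −18x³ ÷ 2x = −9x². Subtract (−9x²)·D = −18x³ − 27x². Remainder: −10x² − 27x − 18.
Step 5: lead(−10x² − 27x − 18) ÷ lead(D) = −10x² ÷ 2x = −5x. Subtract (−5x)·D = −10x² − 15x. Remainder: −12x − 18.
Step 6: lead(−12x − 18) ÷ lead(D) = −12x ÷ 2x = −6. Subtract (−6)·D = −12x − 18. Remainder: 0.

R(x) = 0, so D(x) is a factor of P(x). yes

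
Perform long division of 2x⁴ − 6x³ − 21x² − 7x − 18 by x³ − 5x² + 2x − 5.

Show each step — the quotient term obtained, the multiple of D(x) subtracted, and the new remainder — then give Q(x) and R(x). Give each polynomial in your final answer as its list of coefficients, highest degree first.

Q = [2, 4]; R = [-5, -5, 2]

Step 1: lead(2x⁴ − 6x³ − 21x² − 7x − 18) ÷ lead(D) = 2x⁴ ÷ x³ = 2x. Subtract (2x)·D = 2x⁴ − 10x³ + 4x² − 10x. Remainder: 4x³ − 25x² + 3x − 18.
Step 2: lead(4x³ − 25x² + 3x − 18) ÷ lead(D) = 4x³ ÷ x³ = 4. Subtract (4)·D = 4x³ − 20x² + 8x − 20. Remainder: −5x² − 5x + 2.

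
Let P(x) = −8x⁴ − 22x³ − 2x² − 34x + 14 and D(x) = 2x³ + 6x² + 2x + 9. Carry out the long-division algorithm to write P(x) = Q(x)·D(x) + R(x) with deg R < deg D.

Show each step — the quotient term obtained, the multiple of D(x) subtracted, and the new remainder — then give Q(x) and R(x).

Q(x) = −4x + 1; R(x) = 5

Step 1: lead(−8x⁴ − 22x³ − 2x² − 34x + 14) ÷ lead(D) = −8x⁴ ÷ 2x³ = −4x. Subtract (−4x)·D = −8x⁴ − 24x³ − 8x² − 36x. Remainder: 2x³ + 6x² + 2x + 14.
Step 2: lead(2x³ + 6x² + 2x + 14) ÷ lead(D) = 2x³ ÷ 2x³ = 1. Subtract (1)·D = 2x³ + 6x² + 2x + 9. Remainder: 5.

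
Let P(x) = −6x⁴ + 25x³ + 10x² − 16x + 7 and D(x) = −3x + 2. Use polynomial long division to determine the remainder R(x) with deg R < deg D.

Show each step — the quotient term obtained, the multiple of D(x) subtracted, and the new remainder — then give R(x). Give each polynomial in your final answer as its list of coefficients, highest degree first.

R = [7]

Step 1: lead(−6x⁴ + 25x³ + 10x² − 16x + 7) ÷ lead(D) = −6x⁴ ÷ −3x = 2x³. Subtract (2x³)·D = −6x⁴ + 4x³. Remainder: 21x³ + 10x² − 16x + 7.
Step 2: lead(21x³ + 10x² − 16x + 7) ÷ lead(D) = 21x³ ÷ −3x = −7x². Subtract (−7x²)·D = 21x³ − 14x². Remainder: 24x² − 16x + 7.
Step 3: lead(24x² − 16x + 7) ÷ lead(D) = 24x² ÷ −3x = −8x. Subtract (−8x)·D = 24x² − 16x. Remainder: 7.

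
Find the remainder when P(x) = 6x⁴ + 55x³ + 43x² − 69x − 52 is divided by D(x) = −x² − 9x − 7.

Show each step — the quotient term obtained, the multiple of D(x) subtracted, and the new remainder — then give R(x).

R(x) = −4x + 4

Step 1: lead(6x⁴ + 55x³ + 43x² − 69x − 52) ÷ lead(D) = 6x⁴ ÷ −x² = −6x². Subtract (−6x²)·D = 6x⁴ + 54x³ + 42x². Remainder: x³ + x² − 69x − 52.
Step 2: lead(x³ + x² − 69x − 52) ÷ lead(D) = x³ ÷ −x² = −x. Subtract (−x)·D = x³ + 9x² + 7x. Remainder: −8x² − 76x − 52.
Step 3: lead(−8x² − 76x − 52) ÷ lead(D) = −8x² ÷ −x² = 8. Subtract (8)·D = −8x² − 72x − 56. Remainder: −4x + 4.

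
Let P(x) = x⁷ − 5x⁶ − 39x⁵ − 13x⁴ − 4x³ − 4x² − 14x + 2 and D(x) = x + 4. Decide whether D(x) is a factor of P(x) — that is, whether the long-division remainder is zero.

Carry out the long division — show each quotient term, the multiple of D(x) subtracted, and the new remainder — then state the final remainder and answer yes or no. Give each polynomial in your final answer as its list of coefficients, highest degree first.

R = [-6], so D(x) is not a factor of P(x). no

Step 1: lead(x⁷ − 5x⁶ − 39x⁵ − 13x⁴ − 4x³ − 4x² − 14x + 2) ÷ lead(D) = x⁷ ÷ x = x⁶. Subtract (x⁶)·D = x⁷ + 4x⁶. Remainder: −9x⁶ − 39x⁵ − 13x⁴ − 4x³ − 4x² − 14x + 2.
Step 2: lead(−9x⁶ − 39x⁵ − 13x⁴ − 4x³ − 4x² − 14x + 2) ÷ lead(D) = −9x⁶ ÷ x = −9x⁵. Subtract (−9x⁵)·D = −9x⁶ − 36x⁵. Remainder: −3x⁵ − 13x⁴ − 4x³ − 4x² − 14x + 2.
Step 3: lead(−3x⁵ − 13x⁴ − 4x³ − 4x² − 14x + 2) ÷ lead(D) = −3x⁵ ÷ x = −3x⁴. Subtract (−3x⁴)·D = −3x⁵ − 12x⁴. Remainder: −x⁴ − 4x³ − 4x² − 14x + 2.
Step 4: lead(−x⁴ − 4x³ − 4x² − 14x + 2) ÷ lead(D) = −x⁴ ÷ x = −x³. Subtract (−x³)·D = −x⁴ − 4x³. Remainder: −4x² − 14x + 2.
Step 5: lead(−4x² − 14x + 2) ÷ lead(D) = −4x² ÷ x = −4x. Subtract (−4x)·D = −4x² − 16x. Remainder: 2x + 2.
Step 6: lead(2x + 2) ÷ lead(D) = 2x ÷ x = 2. Subtract (2)·D = 2x + 8. Remainder: −6.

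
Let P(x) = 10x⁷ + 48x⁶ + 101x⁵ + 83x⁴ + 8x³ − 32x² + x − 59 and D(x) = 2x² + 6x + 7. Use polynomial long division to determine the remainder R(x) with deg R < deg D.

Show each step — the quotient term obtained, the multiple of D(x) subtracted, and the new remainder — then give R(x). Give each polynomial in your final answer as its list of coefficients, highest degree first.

R = [6, 4]

Step 1: lead(10x⁷ + 48x⁶ + 101x⁵ + 83x⁴ + 8x³ − 32x² + x − 59) ÷ lead(D) = 10x⁷ ÷ 2x² = 5x⁵. Subtract (5x⁵)·D = 10x⁷ + 30x⁶ + 35x⁵. Remainder: 18x⁶ + 66x⁵ + 83x⁴ + 8x³ − 32x² + x − 59.
Step 2: lead(18x⁶ + 66x⁵ + 83x⁴ + 8x³ − 32x² + x − 59) ÷ lead(D) = 18x⁶ ÷ 2x² = 9x⁴. Subtract (9x⁴)·D = 18x⁶ + 54x⁵ + 63x⁴. Remainder: 12x⁵ + 20x⁴ + 8x³ − 32x² + x − 59.
Step 3: lead(12x⁵ + 20x⁴ + 8x³ − 32x² + x − 59) ÷ lead(D) = 12x⁵ ÷ 2x² = 6x³. Subtract (6x³)·D = 12x⁵ + 36x⁴ + 42x³. Remainder: −16x⁴ − 34x³ − 32x² + x − 59.
Step 4: lead(−16x⁴ − 34x³ − 32x² + x − 59) ÷ lead(D) = −16x⁴ ÷ 2x² = −8x². Subtract (−8x²)·D = −16x⁴ − 48x³ − 56x². Remainder: 14x³ + 24x² + x − 59.
Step 5: lead(14x³ + 24x² + x − 59) ÷ lead(D) = 14x³ ÷ 2x² = 7x. Subtract (7x)·D = 14x³ + 42x² + 49x. Remainder: −18x² − 48x − 59.
Step 6: lead(−18x² − 48x − 59) ÷ lead(D) = −18x² ÷ 2x² = −9. Subtract (−9)·D = −18x² − 54x − 63. Remainder: 6x + 4.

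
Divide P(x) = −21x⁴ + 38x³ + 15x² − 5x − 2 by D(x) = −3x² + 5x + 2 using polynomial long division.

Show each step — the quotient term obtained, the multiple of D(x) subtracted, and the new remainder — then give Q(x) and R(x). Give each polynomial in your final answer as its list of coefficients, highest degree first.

Q = [7, -1, -2]; R = [7, 2]

Step 1: lead(−21x⁴ + 38x³ + 15x² − 5x − 2) ÷ lead(D) = −21x⁴ ÷ −3x² = 7x². Subtract (7x²)·D = −21x⁴ + 35x³ + 14x². Remainder: 3x³ + x² − 5x − 2.
Step 2: lead(3x³ + x² − 5x − 2) ÷ lead(D) = 3x³ ÷ −3x² = −x. Subtract (−x)·D = 3x³ − 5x² − 2x. Remainder: 6x² − 3x − 2.
Step 3: lead(6x² − 3x − 2) ÷ lead(D) = 6x² ÷ −3x² = −2. Subtract (−2)·D = 6x² − 10x − 4. Remainder: 7x + 2.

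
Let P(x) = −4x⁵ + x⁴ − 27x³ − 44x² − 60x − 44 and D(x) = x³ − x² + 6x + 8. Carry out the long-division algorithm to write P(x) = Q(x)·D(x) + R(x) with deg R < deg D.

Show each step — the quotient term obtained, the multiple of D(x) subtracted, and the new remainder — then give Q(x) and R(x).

Q(x) = −4x² − 3x − 6; R(x) = 4

Step 1: lead(−4x⁵ + x⁴ − 27x³ − 44x² − 60x − 44) ÷ lead(D) = −4x⁵ ÷ x³ = −4x². Subtract (−4x²)·D = −4x⁵ + 4x⁴ − 24x³ − 32x². Remainder: −3x⁴ − 3x³ − 12x² − 60x − 44.
Step 2: lead(−3x⁴ − 3x³ − 12x² − 60x − 44) ÷ lead(D) = −3x⁴ ÷ x³ = −3x. Subtract (−3x)·D = −3x⁴ + 3x³ − 18x² − 24x. Remainder: −6x³ + 6x² − 36x − 44.
Step 3: lead(−6x³ + 6x² − 36x − 44) ÷ lead(D) = −6x³ ÷ x³ = −6. Subtract (−6)·D = −6x³ + 6x² − 36x − 48. Remainder: 4.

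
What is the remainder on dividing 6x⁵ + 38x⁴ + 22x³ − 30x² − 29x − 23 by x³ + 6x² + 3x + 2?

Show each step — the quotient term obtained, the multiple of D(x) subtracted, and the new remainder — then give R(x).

R(x) = −9x − 7

Step 1: lead(6x⁵ + 38x⁴ + 22x³ − 30x² − 29x − 23) ÷ lead(D) = 6x⁵ ÷ x³ = 6x². Subtract (6x²)·D = 6x⁵ + 36x⁴ + 18x³ + 12x². Remainder: 2x⁴ + 4x³ − 42x² − 29x − 23.
Step 2: lead(2x⁴ + 4x³ − 42x² − 29x − 23) ÷ lead(D) = 2x⁴ ÷ x³ = 2x. Subtract (2x)·D = 2x⁴ + 12x³ + 6x² + 4x. Remainder: −8x³ − 48x² − 33x − 23.
Step 3: lead(−8x³ − 48x² − 33x − 23) ÷ lead(D) = −8x³ ÷ x³ = −8. Subtract (−8)·D = −8x³ − 48x² − 24x − 16. Remainder: −9x − 7.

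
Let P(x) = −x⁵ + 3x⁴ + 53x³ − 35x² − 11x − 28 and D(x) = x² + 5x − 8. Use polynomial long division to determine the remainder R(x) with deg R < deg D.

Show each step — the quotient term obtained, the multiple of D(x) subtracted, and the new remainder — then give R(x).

R(x) = 9x + 4

Step 1: lead(−x⁵ + 3x⁴ + 53x³ − 35x² − 11x − 28) ÷ lead(D) = −x⁵ ÷ x² = −x³. Subtract (−x³)·D = −x⁵ − 5x⁴ + 8x³. Remainder: 8x⁴ + 45x³ − 35x² − 11x − 28.
Step 2: lead(8x⁴ + 45x³ − 35x² − 11x − 28) ÷ lead(D) = 8x⁴ ÷ x² = 8x². Subtract (8x²)·D = 8x⁴ + 40x³ − 64x². Remainder: 5x³ + 29x² − 11x − 28.
Step 3: lead(5x³ + 29x² − 11x − 28) ÷ lead(D) = 5x³ ÷ x² = 5x. Subtract (5x)·D = 5x³ + 25x² − 40x. Remainder: 4x² + 29x − 28.
Step 4: lead(4x² + 29x − 28) ÷ lead(D) = 4x² ÷ x² = 4. Subtract (4)·D = 4x² + 20x − 32. Remainder: 9x + 4.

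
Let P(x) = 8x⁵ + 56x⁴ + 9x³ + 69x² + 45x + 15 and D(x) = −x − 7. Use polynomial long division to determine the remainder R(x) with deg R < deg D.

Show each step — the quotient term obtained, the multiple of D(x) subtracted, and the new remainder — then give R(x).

R(x) = −6

Step 1: lead(8x⁵ + 56x⁴ + 9x³ + 69x² + 45x + 15) ÷ lead(D) = 8x⁵ ÷ −x = −8x⁴. Subtract (−8x⁴)·D = 8x⁵ + 56x⁴. Remainder: 9x³ + 69x² + 45x + 15.
Step 2: lead(9x³ + 69x² + 45x + 15) ÷ lead(D) = 9x³ ÷ −x = −9x². Subtract (−9x²)·D = 9x³ + 63x². Remainder: 6x² + 45x + 15.
Step 3: lead(6x² + 45x + 15) ÷ lead(D) = 6x² ÷ −x = −6x. Subtract (−6x)·D = 6x² + 42x. Remainder: 3x + 15.
Step 4: lead(3x + 15) ÷ lead(D) = 3x ÷ −x = −3. Subtract (−3)·D = 3x + 21. Remainder: −6.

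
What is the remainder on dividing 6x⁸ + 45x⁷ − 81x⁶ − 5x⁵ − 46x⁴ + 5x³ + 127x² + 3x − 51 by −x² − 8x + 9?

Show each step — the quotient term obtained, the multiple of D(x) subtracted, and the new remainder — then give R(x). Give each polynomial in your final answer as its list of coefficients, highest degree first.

R = [3]

Step 1: lead(6x⁸ + 45x⁷ − 81x⁶ − 5x⁵ − 46x⁴ + 5x³ + 127x² + 3x − 51) ÷ lead(D) = 6x⁸ ÷ −x² = −6x⁶. Subtract (−6x⁶)·D = 6x⁸ + 48x⁷ − 54x⁶. Remainder: −3x⁷ − 27x⁶ − 5x⁵ − 46x⁴ + 5x³ + 127x² + 3x − 51.
Step 2: lead(−3x⁷ − 27x⁶ − 5x⁵ − 46x⁴ + 5x³ + 127x² + 3x − 51) ÷ lead(D) = −3x⁷ ÷ −x² = 3x⁵. Subtract (3x⁵)·D = −3x⁷ − 24x⁶ + 27x⁵. Remainder: −3x⁶ − 32x⁵ − 46x⁴ + 5x³ + 127x² + 3x − 51.
Step 3: lead(−3x⁶ − 32x⁵ − 46x⁴ + 5x³ + 127x² + 3x − 51) ÷ lead(D) = −3x⁶ ÷ −x² = 3x⁴. Subtract (3x⁴)·D = −3x⁶ − 24x⁵ + 27x⁴. Remainder: −8x⁵ − 73x⁴ + 5x³ + 127x² + 3x − 51.
Step 4: lead(−8x⁵ − 73x⁴ + 5x³ + 127x² + 3x − 51) ÷ lead(D) = −8x⁵ ÷ −x² = 8x³. Subtract (8x³)·D = −8x⁵ − 64x⁴ + 72x³. Remainder: −9x⁴ − 67x³ + 127x² + 3x − 51.
Step 5: lead(−9x⁴ − 67x³ + 127x² + 3x − 51) ÷ lead(D) = −9x⁴ ÷ −x² = 9x². Subtract (9x²)·D = −9x⁴ − 72x³ + 81x². Remainder: 5x³ + 46x² + 3x − 51.
Step 6: lead(5x³ + 46x² + 3x − 51) ÷ lead(D) = 5x³ ÷ −x² = −5x. Subtract (−5x)·D = 5x³ + 40x² − 45x. Remainder: 6x² + 48x − 51.
Step 7: lead(6x² + 48x − 51) ÷ lead(D) = 6x² ÷ −x² = −6. Subtract (−6)·D = 6x² + 48x − 54. Remainder: 3.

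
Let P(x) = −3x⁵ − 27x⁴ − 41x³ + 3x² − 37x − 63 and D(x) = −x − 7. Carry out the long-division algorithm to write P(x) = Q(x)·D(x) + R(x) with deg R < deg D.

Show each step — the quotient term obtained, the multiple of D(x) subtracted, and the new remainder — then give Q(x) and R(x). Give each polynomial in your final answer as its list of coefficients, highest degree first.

Step 1: lead(−3x⁵ − 27x⁴ − 41x³ + 3x² − 37x − 63) ÷ lead(D) = −3x⁵ ÷ −x = 3x⁴. Subtract (3x⁴)·D = −3x⁵ − 21x⁴. Remainder: −6x⁴ − 41x³ + 3x² − 37x − 63.
Step 2: lead(−6x⁴ − 41x³ + 3x² − 37x − 63) ÷ lead(D) = −6x⁴ ÷ −x = 6x³. Subtract (6x³)·D = −6x⁴ − 42x³. Remainder: x³ + 3x² − 37x − 63.
Step 3: lead(x³ + 3x² − 37x − 63) ÷ lead(D) = x³ ÷ −x = −x². Subtract (−x²)·D = x³ + 7x². Remainder: −4x² − 37x − 63.
Step 4: lead(−4x² − 37x − 63) ÷ lead(D) = −4x² ÷ −x = 4x. Subtract (4x)·D = −4x² − 28x. Remainder: −9x − 63.
Step 5: lead(−9x − 63) ÷ lead(D) = −9x ÷ −x = 9. Subtract (9)·D = −9x − 63. Remainder: 0.

Q = [3, 6, -1, 4, 9]; R = [0]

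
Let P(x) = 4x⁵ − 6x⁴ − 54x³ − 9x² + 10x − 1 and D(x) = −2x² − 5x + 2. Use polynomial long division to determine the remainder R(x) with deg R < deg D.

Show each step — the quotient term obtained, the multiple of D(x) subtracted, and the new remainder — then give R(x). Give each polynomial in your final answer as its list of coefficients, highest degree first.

R = [-1]

Step 1: lead(4x⁵ − 6x⁴ − 54x³ − 9x² + 10x − 1) ÷ lead(D) = 4x⁵ ÷ −2x² = −2x³. Subtract (−2x³)·D = 4x⁵ + 10x⁴ − 4x³. Remainder: −16x⁴ − 50x³ − 9x² + 10x − 1.
Step 2: lead(−16x⁴ − 50x³ − 9x² + 10x − 1) ÷ lead(D) = −16x⁴ ÷ −2x² = 8x². Subtract (8x²)·D = −16x⁴ − 40x³ + 16x². Remainder: −10x³ − 25x² + 10x − 1.
Step 3: lead(−10x³ − 25x² + 10x − 1) ÷ lead(D) = −10x³ ÷ −2x² = 5x. Subtract (5x)·D = −10x³ − 25x² + 10x. Remainder: −1.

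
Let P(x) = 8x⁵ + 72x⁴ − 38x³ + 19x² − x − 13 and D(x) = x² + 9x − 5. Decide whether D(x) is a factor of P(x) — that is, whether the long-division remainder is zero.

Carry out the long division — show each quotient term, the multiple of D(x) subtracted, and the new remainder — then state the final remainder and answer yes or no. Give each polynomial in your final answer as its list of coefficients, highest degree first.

Step 1: lead(8x⁵ + 72x⁴ − 38x³ + 19x² − x − 13) ÷ lead(D) = 8x⁵ ÷ x² = 8x³. Subtract (8x³)·D = 8x⁵ + 72x⁴ − 40x³. Remainder: 2x³ + 19x² − x − 13.
Step 2: lead(2x³ + 19x² − x − 13) ÷ lead(D) = 2x³ ÷ x² = 2x. Subtract (2x)·D = 2x³ + 18x² − 10x. Remainder: x² + 9x − 13.
Step 3: lead(x² + 9x − 13) ÷ lead(D) = x² ÷ x² = 1. Subtract (1)·D = x² + 9x − 5. Remainder: −8.

R = [-8], so D(x) is not a factor of P(x). no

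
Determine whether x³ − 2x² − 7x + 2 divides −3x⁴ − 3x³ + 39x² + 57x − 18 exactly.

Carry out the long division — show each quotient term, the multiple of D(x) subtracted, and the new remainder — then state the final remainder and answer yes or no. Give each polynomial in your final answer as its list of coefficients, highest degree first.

R = [0], so D(x) is a factor of P(x). yes

Step 1: lead(−3x⁴ − 3x³ + 39x² + 57x − 18) ÷ lead(D) = −3x⁴ ÷ x³ = −3x. Subtract (−3x)·D = −3x⁴ + 6x³ + 21x² − 6x. Remainder: −9x³ + 18x² + 63x − 18.
Step 2: lead(−9x³ + 18x² + 63x − 18) ÷ lead(D) = −9x³ ÷ x³ = −9. Subtract (−9)·D = −9x³ + 18x² + 63x − 18. Remainder: 0.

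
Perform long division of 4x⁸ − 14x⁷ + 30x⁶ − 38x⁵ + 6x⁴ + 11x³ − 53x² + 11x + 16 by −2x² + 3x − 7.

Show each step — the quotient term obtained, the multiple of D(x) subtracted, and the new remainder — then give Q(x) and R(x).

Q(x) = −2x⁶ + 4x⁵ − 2x⁴ + 2x³ + 7x² − 2x − 1; R(x) = 9

Step 1: lead(4x⁸ − 14x⁷ + 30x⁶ − 38x⁵ + 6x⁴ + 11x³ − 53x² + 11x + 16) ÷ lead(D) = 4x⁸ ÷ −2x² = −2x⁶. Subtract (−2x⁶)·D = 4x⁸ − 6x⁷ + 14x⁶. Remainder: −8x⁷ + 16x⁶ − 38x⁵ + 6x⁴ + 11x³ − 53x² + 11x + 16.
Step 2: lead(−8x⁷ + 16x⁶ − 38x⁵ + 6x⁴ + 11x³ − 53x² + 11x + 16) ÷ lead(D) = −8x⁷ ÷ −2x² = 4x⁵. Subtract (4x⁵)·D = −8x⁷ + 12x⁶ − 28x⁵. Remainder: 4x⁶ − 10x⁵ + 6x⁴ + 11x³ − 53x² + 11x + 16.
Step 3: lead(4x⁶ − 10x⁵ + 6x⁴ + 11x³ − 53x² + 11x + 16) ÷ lead(D) = 4x⁶ ÷ −2x² = −2x⁴. Subtract (−2x⁴)·D = 4x⁶ − 6x⁵ + 14x⁴. Remainder: −4x⁵ − 8x⁴ + 11x³ − 53x² + 11x + 16.
Step 4: lead(−4x⁵ − 8x⁴ + 11x³ − 53x² + 11x + 16) ÷ lead(D) = −4x⁵ ÷ −2x² = 2x³. Subtract (2x³)·D = −4x⁵ + 6x⁴ − 14x³. Remainder: −14x⁴ + 25x³ − 53x² + 11x + 16.
Step 5: lead(−14x⁴ + 25x³ − 53x² + 11x + 16) ÷ lead(D) = −14x⁴ ÷ −2x² = 7x². Subtract (7x²)·D = −14x⁴ + 21x³ − 49x². Remainder: 4x³ − 4x² + 11x + 16.
Step 6: lead(4x³ − 4x² + 11x + 16) ÷ lead(D) = 4x³ ÷ −2x² = −2x. Subtract (−2x)·D = 4x³ − 6x² + 14x. Remainder: 2x² − 3x + 16.
Step 7: lead(2x² − 3x + 16) ÷ lead(D) = 2x² ÷ −2x² = −1. Subtract (−1)·D = 2x² − 3x + 7. Remainder: 9.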